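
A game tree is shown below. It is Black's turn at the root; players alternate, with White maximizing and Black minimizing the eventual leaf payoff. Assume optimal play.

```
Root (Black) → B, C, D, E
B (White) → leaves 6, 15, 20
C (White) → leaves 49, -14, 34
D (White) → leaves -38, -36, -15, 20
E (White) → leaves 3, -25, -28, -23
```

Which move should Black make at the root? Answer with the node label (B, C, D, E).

B (White): max(6, 15, 20) = 20
C (White): max(49, -14, 34) = 49
D (White): max(-38, -36, -15, 20) = 20
E (White): max(3, -25, -28, -23) = 3
Root (Black): min(20, 49, 20, 3) = 3
Black picks the child with the lowest value: E (value 3).

E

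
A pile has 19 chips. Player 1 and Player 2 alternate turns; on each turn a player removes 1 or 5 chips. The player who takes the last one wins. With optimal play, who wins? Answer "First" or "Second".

W/L table (W = player to move can force a win):
i:   0  1  2  3  4  5  6  7  8  9 10 11 12 13 14 15 16 17 18 19
     L  W  L  W  L  W  L  W  L  W  L  W  L  W  L  W  L  W  L  W
Position 19 is W, so the first player wins.

First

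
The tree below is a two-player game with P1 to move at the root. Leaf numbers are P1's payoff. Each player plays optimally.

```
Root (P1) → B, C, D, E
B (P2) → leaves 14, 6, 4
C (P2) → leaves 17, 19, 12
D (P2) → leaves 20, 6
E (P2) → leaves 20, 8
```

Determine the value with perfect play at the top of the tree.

B (P2): min(14, 6, 4) = 4
C (P2): min(17, 19, 12) = 12
D (P2): min(20, 6) = 6
E (P2): min(20, 8) = 8
Root (P1): max(4, 12, 6, 8) = 12

12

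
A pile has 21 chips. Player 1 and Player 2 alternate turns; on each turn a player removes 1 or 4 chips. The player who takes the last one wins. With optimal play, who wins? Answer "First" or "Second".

First

Compute winning (W) and losing (L) positions by backward induction:
i:   0  1  2  3  4  5  6  7  8  9 10 11 12 13 14 15 16 17 18 19 20 21
     L  W  L  W  W  L  W  L  W  W  L  W  L  W  W  L  W  L  W  W  L  W
Position 21 is W, so the first player wins.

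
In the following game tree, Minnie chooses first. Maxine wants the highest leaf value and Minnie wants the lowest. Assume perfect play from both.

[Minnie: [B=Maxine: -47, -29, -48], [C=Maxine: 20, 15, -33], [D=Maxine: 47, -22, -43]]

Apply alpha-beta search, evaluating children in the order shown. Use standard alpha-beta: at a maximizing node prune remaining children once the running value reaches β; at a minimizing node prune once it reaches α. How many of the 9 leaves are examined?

B [α=-∞,β=+∞]: v=-29
C [α=-∞,β=-29]: v=20 after child 1 ≥ β → β-cutoff, skip 2
D [α=-∞,β=-29]: v=47 after child 1 ≥ β → β-cutoff, skip 2
Root [α=-∞,β=+∞]: v=-29
Leaves evaluated: 5 of 9.

5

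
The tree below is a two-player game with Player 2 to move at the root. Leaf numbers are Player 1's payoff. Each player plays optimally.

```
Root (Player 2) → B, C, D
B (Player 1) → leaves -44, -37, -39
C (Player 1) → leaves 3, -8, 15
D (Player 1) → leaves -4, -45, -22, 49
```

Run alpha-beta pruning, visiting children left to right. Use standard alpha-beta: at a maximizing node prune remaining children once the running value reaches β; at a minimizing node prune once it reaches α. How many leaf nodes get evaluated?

B [α=-∞,β=+∞]: v=-37
C [α=-∞,β=-37]: v=3 after child 1 ≥ β → β-cutoff, skip 2
D [α=-∞,β=-37]: v=-4 after child 1 ≥ β → β-cutoff, skip 3
Root [α=-∞,β=+∞]: v=-37
Leaves evaluated: 5 of 10.

5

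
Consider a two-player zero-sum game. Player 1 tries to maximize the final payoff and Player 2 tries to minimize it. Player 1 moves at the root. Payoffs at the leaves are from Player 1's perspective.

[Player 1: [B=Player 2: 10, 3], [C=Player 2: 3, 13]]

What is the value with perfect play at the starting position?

3

B (Player 2): min(10, 3) = 3
C (Player 2): min(3, 13) = 3
Root (Player 1): max(3, 3) = 3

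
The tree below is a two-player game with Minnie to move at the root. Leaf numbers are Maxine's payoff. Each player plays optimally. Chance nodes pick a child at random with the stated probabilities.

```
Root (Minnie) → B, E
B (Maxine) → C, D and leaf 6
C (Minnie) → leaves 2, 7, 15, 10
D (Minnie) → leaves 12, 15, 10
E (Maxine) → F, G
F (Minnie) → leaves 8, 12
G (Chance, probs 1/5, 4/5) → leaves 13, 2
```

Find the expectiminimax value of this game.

C (Minnie): min(2, 7, 15, 10) = 2
D (Minnie): min(12, 15, 10) = 10
B (Maxine): max(2, 10, 6) = 10
F (Minnie): min(8, 12) = 8
G (Chance): 1/5·13 + 4/5·2 = 4.2
E (Maxine): max(8, 4.2) = 8
Root (Minnie): min(10, 8) = 8

8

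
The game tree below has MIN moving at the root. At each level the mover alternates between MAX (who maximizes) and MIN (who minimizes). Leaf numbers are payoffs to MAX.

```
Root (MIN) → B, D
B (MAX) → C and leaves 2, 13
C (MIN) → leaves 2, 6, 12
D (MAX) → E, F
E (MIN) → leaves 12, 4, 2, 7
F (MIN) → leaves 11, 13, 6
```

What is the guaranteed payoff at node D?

6

E: min(12, 4, 2, 7) = 2
F: min(11, 13, 6) = 6
D: max(2, 6) = 6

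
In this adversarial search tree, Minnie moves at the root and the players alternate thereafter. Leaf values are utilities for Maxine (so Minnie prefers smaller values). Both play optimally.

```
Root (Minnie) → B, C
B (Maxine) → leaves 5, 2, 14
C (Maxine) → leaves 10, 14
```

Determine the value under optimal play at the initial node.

B (Maxine): max(5, 2, 14) = 14
C (Maxine): max(10, 14) = 14
Root (Minnie): min(14, 14) = 14

14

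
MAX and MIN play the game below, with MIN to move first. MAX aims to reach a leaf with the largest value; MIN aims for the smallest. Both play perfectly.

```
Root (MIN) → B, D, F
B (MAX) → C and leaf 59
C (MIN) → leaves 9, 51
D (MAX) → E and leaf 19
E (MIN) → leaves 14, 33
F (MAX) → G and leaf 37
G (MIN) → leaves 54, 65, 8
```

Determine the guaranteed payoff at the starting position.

19

C (MIN): min(9, 51) = 9
B (MAX): max(9, 59) = 59
E (MIN): min(14, 33) = 14
D (MAX): max(14, 19) = 19
G (MIN): min(54, 65, 8) = 8
F (MAX): max(8, 37) = 37
Root (MIN): min(59, 19, 37) = 19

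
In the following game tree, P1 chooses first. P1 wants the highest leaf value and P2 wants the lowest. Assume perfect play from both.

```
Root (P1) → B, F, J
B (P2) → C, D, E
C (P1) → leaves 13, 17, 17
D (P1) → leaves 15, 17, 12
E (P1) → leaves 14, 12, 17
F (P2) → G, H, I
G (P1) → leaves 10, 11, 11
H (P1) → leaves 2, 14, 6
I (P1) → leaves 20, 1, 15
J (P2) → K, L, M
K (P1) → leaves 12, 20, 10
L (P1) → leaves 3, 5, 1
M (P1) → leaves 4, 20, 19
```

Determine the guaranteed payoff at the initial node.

17

C (P1): max(13, 17, 17) = 17
D (P1): max(15, 17, 12) = 17
E (P1): max(14, 12, 17) = 17
B (P2): min(17, 17, 17) = 17
G (P1): max(10, 11, 11) = 11
H (P1): max(2, 14, 6) = 14
I (P1): max(20, 1, 15) = 20
F (P2): min(11, 14, 20) = 11
K (P1): max(12, 20, 10) = 20
L (P1): max(3, 5, 1) = 5
M (P1): max(4, 20, 19) = 20
J (P2): min(20, 5, 20) = 5
Root (P1): max(17, 11, 5) = 17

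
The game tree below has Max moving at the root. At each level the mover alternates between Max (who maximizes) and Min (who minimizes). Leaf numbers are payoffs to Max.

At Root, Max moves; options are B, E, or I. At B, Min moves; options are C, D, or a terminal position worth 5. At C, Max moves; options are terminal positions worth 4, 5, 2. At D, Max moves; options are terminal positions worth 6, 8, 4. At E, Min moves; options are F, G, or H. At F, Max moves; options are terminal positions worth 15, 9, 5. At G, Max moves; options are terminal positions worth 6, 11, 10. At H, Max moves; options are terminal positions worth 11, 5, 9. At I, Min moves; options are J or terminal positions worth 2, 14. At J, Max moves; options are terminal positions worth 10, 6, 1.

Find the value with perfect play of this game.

11

C (Max): max(4, 5, 2) = 5
D (Max): max(6, 8, 4) = 8
B (Min): min(5, 8, 5) = 5
F (Max): max(15, 9, 5) = 15
G (Max): max(6, 11, 10) = 11
H (Max): max(11, 5, 9) = 11
E (Min): min(15, 11, 11) = 11
J (Max): max(10, 6, 1) = 10
I (Min): min(10, 2, 14) = 2
Root (Max): max(5, 11, 2) = 11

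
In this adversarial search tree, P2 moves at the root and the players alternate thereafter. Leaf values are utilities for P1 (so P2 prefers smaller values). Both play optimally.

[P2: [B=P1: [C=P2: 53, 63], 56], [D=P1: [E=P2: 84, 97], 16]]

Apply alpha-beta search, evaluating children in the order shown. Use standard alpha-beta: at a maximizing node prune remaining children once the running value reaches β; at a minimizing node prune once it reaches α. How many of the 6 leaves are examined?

C [α=-∞,β=+∞]: v=53
B [α=-∞,β=+∞]: v=56
E [α=-∞,β=56]: v=84
D [α=-∞,β=56]: v=84 after child 1 ≥ β → β-cutoff, skip 1
Root [α=-∞,β=+∞]: v=56
Leaves evaluated: 5 of 6.

5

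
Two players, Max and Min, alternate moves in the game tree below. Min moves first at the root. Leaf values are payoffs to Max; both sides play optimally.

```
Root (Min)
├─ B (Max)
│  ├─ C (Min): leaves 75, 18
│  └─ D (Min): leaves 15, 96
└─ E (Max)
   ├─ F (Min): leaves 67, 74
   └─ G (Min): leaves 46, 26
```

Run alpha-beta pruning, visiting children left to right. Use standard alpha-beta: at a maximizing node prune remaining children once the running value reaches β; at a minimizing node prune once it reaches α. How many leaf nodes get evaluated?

5

C [α=-∞,β=+∞]: v=18
D [α=18,β=+∞]: v=15 after child 1 ≤ α → α-cutoff, skip 1
B [α=-∞,β=+∞]: v=18
F [α=-∞,β=18]: v=67
E [α=-∞,β=18]: v=67 after child 1 ≥ β → β-cutoff, skip 1
Root [α=-∞,β=+∞]: v=18
Leaves evaluated: 5 of 8.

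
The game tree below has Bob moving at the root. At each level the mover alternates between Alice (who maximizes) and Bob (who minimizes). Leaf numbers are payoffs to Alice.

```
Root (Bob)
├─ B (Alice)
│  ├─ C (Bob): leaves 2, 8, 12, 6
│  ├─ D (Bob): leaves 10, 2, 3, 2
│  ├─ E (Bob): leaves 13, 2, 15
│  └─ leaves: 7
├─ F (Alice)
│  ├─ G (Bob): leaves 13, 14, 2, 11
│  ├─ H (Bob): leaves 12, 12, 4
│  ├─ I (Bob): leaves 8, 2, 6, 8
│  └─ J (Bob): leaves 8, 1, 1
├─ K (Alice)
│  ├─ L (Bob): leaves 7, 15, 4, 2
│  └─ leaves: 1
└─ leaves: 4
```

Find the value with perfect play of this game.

2

C (Bob): min(2, 8, 12, 6) = 2
D (Bob): min(10, 2, 3, 2) = 2
E (Bob): min(13, 2, 15) = 2
B (Alice): max(2, 2, 2, 7) = 7
G (Bob): min(13, 14, 2, 11) = 2
H (Bob): min(12, 12, 4) = 4
I (Bob): min(8, 2, 6, 8) = 2
J (Bob): min(8, 1, 1) = 1
F (Alice): max(2, 4, 2, 1) = 4
L (Bob): min(7, 15, 4, 2) = 2
K (Alice): max(2, 1) = 2
Root (Bob): min(7, 4, 2, 4) = 2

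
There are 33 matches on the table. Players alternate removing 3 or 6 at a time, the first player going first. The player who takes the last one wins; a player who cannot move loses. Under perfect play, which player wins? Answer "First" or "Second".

First

Compute winning (W) and losing (L) positions by backward induction:
i:   0  1  2  3  4  5  6  7  8  9 10 11 12 13 14 15 16 17 18 19 20 21 22 23 24 25 26 27 28 29 30 31 32 33
     L  L  L  W  W  W  W  W  W  L  L  L  W  W  W  W  W  W  L  L  L  W  W  W  W  W  W  L  L  L  W  W  W  W
Position 33 is W, so the first player wins.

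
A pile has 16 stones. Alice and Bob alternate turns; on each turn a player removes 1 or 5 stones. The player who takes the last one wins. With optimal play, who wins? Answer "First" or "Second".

Positions where the player to move wins (W) vs loses (L):
i:   0  1  2  3  4  5  6  7  8  9 10 11 12 13 14 15 16
     L  W  L  W  L  W  L  W  L  W  L  W  L  W  L  W  L
Position 16 is L, so the second player wins.

Second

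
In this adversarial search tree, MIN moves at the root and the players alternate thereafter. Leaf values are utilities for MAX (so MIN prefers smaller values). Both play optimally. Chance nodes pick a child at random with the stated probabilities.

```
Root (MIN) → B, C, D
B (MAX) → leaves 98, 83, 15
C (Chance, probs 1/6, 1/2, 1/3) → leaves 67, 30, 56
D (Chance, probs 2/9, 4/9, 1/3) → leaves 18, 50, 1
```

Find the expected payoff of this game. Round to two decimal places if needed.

26.56

B (MAX): max(98, 83, 15) = 98
C (Chance): 1/6·67 + 1/2·30 + 1/3·56 = 44.83
D (Chance): 2/9·18 + 4/9·50 + 1/3·1 = 26.56
Root (MIN): min(98, 44.83, 26.56) = 26.56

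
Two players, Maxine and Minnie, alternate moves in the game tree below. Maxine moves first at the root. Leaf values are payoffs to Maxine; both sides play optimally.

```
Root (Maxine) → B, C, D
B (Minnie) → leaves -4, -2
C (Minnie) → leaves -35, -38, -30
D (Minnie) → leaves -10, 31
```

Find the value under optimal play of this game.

B (Minnie): min(-4, -2) = -4
C (Minnie): min(-35, -38, -30) = -38
D (Minnie): min(-10, 31) = -10
Root (Maxine): max(-4, -38, -10) = -4

-4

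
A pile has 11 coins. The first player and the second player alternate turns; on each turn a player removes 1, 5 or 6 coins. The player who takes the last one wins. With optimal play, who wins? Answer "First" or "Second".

Second

i:   0  1  2  3  4  5  6  7  8  9 10 11
     L  W  L  W  L  W  W  W  W  W  W  L
Position 11 is L, so the second player wins.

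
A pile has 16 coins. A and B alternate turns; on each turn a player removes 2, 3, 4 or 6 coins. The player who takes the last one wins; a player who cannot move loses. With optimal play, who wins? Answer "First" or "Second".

Mark each pile size as W (mover wins) or L (mover loses):
i:   0  1  2  3  4  5  6  7  8  9 10 11 12 13 14 15 16
     L  L  W  W  W  W  W  W  L  L  W  W  W  W  W  W  L
Position 16 is L, so the second player wins.

Second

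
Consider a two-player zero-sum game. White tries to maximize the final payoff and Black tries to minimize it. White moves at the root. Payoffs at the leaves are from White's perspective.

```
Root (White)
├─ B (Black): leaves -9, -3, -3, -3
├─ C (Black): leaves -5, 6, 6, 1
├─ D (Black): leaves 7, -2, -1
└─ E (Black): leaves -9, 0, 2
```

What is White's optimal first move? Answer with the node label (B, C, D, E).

D

B (Black): min(-9, -3, -3, -3) = -9
C (Black): min(-5, 6, 6, 1) = -5
D (Black): min(7, -2, -1) = -2
E (Black): min(-9, 0, 2) = -9
Root (White): max(-9, -5, -2, -9) = -2
White picks the child with the highest value: D (value -2).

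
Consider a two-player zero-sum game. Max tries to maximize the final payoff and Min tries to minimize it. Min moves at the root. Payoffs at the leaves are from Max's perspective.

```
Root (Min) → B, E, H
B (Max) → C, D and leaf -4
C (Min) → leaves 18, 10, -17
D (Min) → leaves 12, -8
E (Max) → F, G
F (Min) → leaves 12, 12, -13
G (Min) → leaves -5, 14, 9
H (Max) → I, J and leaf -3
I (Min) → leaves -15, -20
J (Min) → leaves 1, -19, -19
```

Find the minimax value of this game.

C (Min): min(18, 10, -17) = -17
D (Min): min(12, -8) = -8
B (Max): max(-17, -8, -4) = -4
F (Min): min(12, 12, -13) = -13
G (Min): min(-5, 14, 9) = -5
E (Max): max(-13, -5) = -5
I (Min): min(-15, -20) = -20
J (Min): min(1, -19, -19) = -19
H (Max): max(-20, -19, -3) = -3
Root (Min): min(-4, -5, -3) = -5

-5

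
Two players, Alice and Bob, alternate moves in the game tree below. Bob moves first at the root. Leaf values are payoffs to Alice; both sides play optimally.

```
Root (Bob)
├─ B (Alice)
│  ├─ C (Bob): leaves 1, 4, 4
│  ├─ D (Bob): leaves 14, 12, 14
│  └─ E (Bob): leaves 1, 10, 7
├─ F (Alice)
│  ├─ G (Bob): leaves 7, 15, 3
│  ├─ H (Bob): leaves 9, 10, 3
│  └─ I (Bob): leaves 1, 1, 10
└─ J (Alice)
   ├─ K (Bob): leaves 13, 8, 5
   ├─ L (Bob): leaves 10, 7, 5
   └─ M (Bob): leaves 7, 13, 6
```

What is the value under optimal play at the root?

3

C (Bob): min(1, 4, 4) = 1
D (Bob): min(14, 12, 14) = 12
E (Bob): min(1, 10, 7) = 1
B (Alice): max(1, 12, 1) = 12
G (Bob): min(7, 15, 3) = 3
H (Bob): min(9, 10, 3) = 3
I (Bob): min(1, 1, 10) = 1
F (Alice): max(3, 3, 1) = 3
K (Bob): min(13, 8, 5) = 5
L (Bob): min(10, 7, 5) = 5
M (Bob): min(7, 13, 6) = 6
J (Alice): max(5, 5, 6) = 6
Root (Bob): min(12, 3, 6) = 3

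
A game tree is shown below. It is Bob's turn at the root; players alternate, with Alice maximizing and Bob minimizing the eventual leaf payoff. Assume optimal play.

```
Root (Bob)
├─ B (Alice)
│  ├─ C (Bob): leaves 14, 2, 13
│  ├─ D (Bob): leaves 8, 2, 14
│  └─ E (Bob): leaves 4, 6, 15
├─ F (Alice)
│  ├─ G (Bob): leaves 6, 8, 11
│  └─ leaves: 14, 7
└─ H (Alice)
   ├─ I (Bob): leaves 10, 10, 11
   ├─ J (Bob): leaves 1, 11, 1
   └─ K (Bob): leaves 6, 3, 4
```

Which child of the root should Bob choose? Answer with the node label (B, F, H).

B

C (Bob): min(14, 2, 13) = 2
D (Bob): min(8, 2, 14) = 2
E (Bob): min(4, 6, 15) = 4
B (Alice): max(2, 2, 4) = 4
G (Bob): min(6, 8, 11) = 6
F (Alice): max(6, 14, 7) = 14
I (Bob): min(10, 10, 11) = 10
J (Bob): min(1, 11, 1) = 1
K (Bob): min(6, 3, 4) = 3
H (Alice): max(10, 1, 3) = 10
Root (Bob): min(4, 14, 10) = 4
Bob picks the child with the lowest value: B (value 4).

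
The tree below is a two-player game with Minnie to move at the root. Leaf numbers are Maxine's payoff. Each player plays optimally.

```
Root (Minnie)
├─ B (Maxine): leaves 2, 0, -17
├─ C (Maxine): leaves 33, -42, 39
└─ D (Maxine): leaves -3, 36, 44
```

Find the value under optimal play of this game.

2

B (Maxine): max(2, 0, -17) = 2
C (Maxine): max(33, -42, 39) = 39
D (Maxine): max(-3, 36, 44) = 44
Root (Minnie): min(2, 39, 44) = 2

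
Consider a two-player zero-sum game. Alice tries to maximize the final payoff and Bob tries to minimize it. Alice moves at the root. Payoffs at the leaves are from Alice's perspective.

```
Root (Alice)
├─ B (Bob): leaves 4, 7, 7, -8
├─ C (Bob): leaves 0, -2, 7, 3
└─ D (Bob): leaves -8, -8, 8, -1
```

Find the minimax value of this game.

B (Bob): min(4, 7, 7, -8) = -8
C (Bob): min(0, -2, 7, 3) = -2
D (Bob): min(-8, -8, 8, -1) = -8
Root (Alice): max(-8, -2, -8) = -2

-2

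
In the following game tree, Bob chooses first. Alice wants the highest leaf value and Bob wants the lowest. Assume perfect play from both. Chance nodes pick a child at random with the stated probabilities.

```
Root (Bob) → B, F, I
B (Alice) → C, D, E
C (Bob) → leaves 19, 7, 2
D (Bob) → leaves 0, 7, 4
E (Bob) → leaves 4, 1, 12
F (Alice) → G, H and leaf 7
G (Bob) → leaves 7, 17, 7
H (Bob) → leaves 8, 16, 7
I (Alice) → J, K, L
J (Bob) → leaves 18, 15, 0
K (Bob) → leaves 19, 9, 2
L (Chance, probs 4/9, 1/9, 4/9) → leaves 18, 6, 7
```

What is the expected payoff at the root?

C (Bob): min(19, 7, 2) = 2
D (Bob): min(0, 7, 4) = 0
E (Bob): min(4, 1, 12) = 1
B (Alice): max(2, 0, 1) = 2
G (Bob): min(7, 17, 7) = 7
H (Bob): min(8, 16, 7) = 7
F (Alice): max(7, 7, 7) = 7
J (Bob): min(18, 15, 0) = 0
K (Bob): min(19, 9, 2) = 2
L (Chance): 4/9·18 + 1/9·6 + 4/9·7 = 11.78
I (Alice): max(0, 2, 11.78) = 11.78
Root (Bob): min(2, 7, 11.78) = 2

2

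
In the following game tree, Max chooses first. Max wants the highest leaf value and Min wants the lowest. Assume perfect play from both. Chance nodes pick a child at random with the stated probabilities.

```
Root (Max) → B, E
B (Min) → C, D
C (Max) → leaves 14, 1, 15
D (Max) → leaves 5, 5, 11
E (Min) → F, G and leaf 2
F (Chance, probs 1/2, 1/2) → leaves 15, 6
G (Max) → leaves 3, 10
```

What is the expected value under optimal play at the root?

C (Max): max(14, 1, 15) = 15
D (Max): max(5, 5, 11) = 11
B (Min): min(15, 11) = 11
F (Chance): 1/2·15 + 1/2·6 = 10.5
G (Max): max(3, 10) = 10
E (Min): min(10.5, 10, 2) = 2
Root (Max): max(11, 2) = 11

11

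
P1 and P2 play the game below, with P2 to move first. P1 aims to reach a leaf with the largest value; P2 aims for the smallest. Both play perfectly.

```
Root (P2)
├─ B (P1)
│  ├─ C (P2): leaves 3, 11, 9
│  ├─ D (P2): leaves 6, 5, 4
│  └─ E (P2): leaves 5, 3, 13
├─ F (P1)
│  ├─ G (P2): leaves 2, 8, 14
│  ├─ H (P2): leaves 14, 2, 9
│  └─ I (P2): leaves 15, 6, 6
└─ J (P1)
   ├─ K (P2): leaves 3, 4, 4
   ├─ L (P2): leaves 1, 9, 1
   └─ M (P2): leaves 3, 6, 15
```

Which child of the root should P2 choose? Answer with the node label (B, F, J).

J

C (P2): min(3, 11, 9) = 3
D (P2): min(6, 5, 4) = 4
E (P2): min(5, 3, 13) = 3
B (P1): max(3, 4, 3) = 4
G (P2): min(2, 8, 14) = 2
H (P2): min(14, 2, 9) = 2
I (P2): min(15, 6, 6) = 6
F (P1): max(2, 2, 6) = 6
K (P2): min(3, 4, 4) = 3
L (P2): min(1, 9, 1) = 1
M (P2): min(3, 6, 15) = 3
J (P1): max(3, 1, 3) = 3
Root (P2): min(4, 6, 3) = 3
P2 picks the child with the lowest value: J (value 3).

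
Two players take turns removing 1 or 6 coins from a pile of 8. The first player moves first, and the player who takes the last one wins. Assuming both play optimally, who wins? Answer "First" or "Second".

Positions where the player to move wins (W) vs loses (L):
i:   0  1  2  3  4  5  6  7  8
     L  W  L  W  L  W  W  L  W
Position 8 is W, so the first player wins.

First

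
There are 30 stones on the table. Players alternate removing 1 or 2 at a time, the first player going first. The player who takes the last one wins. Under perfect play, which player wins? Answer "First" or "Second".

Positions where the player to move wins (W) vs loses (L):
i:   0  1  2  3  4  5  6  7  8  9 10 11 12 13 14 15 16 17 18 19 20 21 22 23 24 25 26 27 28 29 30
     L  W  W  L  W  W  L  W  W  L  W  W  L  W  W  L  W  W  L  W  W  L  W  W  L  W  W  L  W  W  L
Position 30 is L, so the second player wins.

Second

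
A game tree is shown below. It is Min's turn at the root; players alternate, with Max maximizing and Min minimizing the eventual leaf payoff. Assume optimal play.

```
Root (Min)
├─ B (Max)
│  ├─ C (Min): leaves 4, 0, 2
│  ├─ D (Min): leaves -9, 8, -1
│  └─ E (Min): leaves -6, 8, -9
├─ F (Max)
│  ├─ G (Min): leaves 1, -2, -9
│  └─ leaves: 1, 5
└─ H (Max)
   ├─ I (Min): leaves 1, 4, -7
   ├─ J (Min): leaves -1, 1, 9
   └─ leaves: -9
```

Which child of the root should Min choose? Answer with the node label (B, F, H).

H

C (Min): min(4, 0, 2) = 0
D (Min): min(-9, 8, -1) = -9
E (Min): min(-6, 8, -9) = -9
B (Max): max(0, -9, -9) = 0
G (Min): min(1, -2, -9) = -9
F (Max): max(-9, 1, 5) = 5
I (Min): min(1, 4, -7) = -7
J (Min): min(-1, 1, 9) = -1
H (Max): max(-7, -1, -9) = -1
Root (Min): min(0, 5, -1) = -1
Min picks the child with the lowest value: H (value -1).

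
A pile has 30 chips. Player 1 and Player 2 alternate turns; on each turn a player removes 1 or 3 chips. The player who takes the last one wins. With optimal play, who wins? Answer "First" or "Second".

Second

W/L table (W = player to move can force a win):
i:   0  1  2  3  4  5  6  7  8  9 10 11 12 13 14 15 16 17 18 19 20 21 22 23 24 25 26 27 28 29 30
     L  W  L  W  L  W  L  W  L  W  L  W  L  W  L  W  L  W  L  W  L  W  L  W  L  W  L  W  L  W  L
Position 30 is L, so the second player wins.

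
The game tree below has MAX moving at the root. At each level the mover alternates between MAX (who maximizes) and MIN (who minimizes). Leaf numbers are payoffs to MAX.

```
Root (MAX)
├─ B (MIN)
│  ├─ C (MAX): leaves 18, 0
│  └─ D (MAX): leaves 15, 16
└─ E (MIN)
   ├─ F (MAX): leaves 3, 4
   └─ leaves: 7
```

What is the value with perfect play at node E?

4

F: max(3, 4) = 4
E: min(4, 7) = 4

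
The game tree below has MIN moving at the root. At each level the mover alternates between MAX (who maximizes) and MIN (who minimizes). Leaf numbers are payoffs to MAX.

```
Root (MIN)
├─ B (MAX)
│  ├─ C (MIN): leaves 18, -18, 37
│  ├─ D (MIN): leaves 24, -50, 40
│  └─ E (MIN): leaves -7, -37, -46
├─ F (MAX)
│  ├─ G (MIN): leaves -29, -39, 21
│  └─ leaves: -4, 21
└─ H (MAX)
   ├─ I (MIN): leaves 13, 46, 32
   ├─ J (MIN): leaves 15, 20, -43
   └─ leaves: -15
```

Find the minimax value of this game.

C (MIN): min(18, -18, 37) = -18
D (MIN): min(24, -50, 40) = -50
E (MIN): min(-7, -37, -46) = -46
B (MAX): max(-18, -50, -46) = -18
G (MIN): min(-29, -39, 21) = -39
F (MAX): max(-39, -4, 21) = 21
I (MIN): min(13, 46, 32) = 13
J (MIN): min(15, 20, -43) = -43
H (MAX): max(13, -43, -15) = 13
Root (MIN): min(-18, 21, 13) = -18

-18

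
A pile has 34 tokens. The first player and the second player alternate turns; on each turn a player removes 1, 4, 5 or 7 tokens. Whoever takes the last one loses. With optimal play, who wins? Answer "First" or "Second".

First

Compute winning (W) and losing (L) positions by backward induction:
i:   0  1  2  3  4  5  6  7  8  9 10 11 12 13 14 15 16 17 18 19 20 21 22 23 24 25 26 27 28 29 30 31 32 33 34
     W  L  W  L  W  W  W  W  W  L  W  L  W  W  W  W  W  L  W  L  W  W  W  W  W  L  W  L  W  W  W  W  W  L  W
Position 34 is W, so the first player wins.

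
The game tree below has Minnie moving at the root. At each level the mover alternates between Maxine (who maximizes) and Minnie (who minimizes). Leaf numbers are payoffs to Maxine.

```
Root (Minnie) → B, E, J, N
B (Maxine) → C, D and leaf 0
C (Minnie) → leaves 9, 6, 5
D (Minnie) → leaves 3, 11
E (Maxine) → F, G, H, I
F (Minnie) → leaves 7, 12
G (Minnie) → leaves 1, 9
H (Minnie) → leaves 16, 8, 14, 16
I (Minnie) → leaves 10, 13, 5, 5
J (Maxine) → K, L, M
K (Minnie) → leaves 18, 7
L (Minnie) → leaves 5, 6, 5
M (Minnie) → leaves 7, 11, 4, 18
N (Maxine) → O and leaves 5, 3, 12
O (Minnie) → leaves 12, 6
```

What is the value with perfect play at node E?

8

F: min(7, 12) = 7
G: min(1, 9) = 1
H: min(16, 8, 14, 16) = 8
I: min(10, 13, 5, 5) = 5
E: max(7, 1, 8, 5) = 8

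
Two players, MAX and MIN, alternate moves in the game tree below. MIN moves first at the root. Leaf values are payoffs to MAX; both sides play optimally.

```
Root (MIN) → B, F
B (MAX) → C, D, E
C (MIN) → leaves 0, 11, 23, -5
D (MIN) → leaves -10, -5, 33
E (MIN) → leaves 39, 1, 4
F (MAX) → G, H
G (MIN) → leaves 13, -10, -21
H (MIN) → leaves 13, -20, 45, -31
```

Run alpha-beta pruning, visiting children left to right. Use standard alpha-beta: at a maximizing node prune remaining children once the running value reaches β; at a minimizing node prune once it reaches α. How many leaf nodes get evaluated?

15

C [α=-∞,β=+∞]: v=-5
D [α=-5,β=+∞]: v=-10 after child 1 ≤ α → α-cutoff, skip 2
E [α=-5,β=+∞]: v=1
B [α=-∞,β=+∞]: v=1
G [α=-∞,β=1]: v=-21
H [α=-21,β=1]: v=-31
F [α=-∞,β=1]: v=-21
Root [α=-∞,β=+∞]: v=-21
Leaves evaluated: 15 of 17.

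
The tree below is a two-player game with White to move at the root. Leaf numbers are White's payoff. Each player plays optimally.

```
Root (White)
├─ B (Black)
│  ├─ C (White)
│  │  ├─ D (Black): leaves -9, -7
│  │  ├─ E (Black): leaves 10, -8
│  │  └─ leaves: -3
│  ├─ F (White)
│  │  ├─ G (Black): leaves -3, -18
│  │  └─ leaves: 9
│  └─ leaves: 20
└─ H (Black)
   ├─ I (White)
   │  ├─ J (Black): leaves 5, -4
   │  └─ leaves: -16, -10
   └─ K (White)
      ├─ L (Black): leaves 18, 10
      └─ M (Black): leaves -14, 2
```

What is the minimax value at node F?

9

G: min(-3, -18) = -18
F: max(-18, 9) = 9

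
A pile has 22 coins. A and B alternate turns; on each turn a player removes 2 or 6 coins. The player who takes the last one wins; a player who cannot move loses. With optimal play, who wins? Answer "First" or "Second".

First

Positions where the player to move wins (W) vs loses (L):
i:   0  1  2  3  4  5  6  7  8  9 10 11 12 13 14 15 16 17 18 19 20 21 22
     L  L  W  W  L  L  W  W  L  L  W  W  L  L  W  W  L  L  W  W  L  L  W
Position 22 is W, so the first player wins.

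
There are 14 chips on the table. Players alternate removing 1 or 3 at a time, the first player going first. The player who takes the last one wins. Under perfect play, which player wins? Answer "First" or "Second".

Positions where the player to move wins (W) vs loses (L):
i:   0  1  2  3  4  5  6  7  8  9 10 11 12 13 14
     L  W  L  W  L  W  L  W  L  W  L  W  L  W  L
Position 14 is L, so the second player wins.

Second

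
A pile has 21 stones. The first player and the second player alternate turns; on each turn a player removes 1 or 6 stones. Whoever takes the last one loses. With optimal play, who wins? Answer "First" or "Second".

Positions where the player to move wins (W) vs loses (L):
i:   0  1  2  3  4  5  6  7  8  9 10 11 12 13 14 15 16 17 18 19 20 21
     W  L  W  L  W  L  W  W  L  W  L  W  L  W  W  L  W  L  W  L  W  W
Position 21 is W, so the first player wins.

First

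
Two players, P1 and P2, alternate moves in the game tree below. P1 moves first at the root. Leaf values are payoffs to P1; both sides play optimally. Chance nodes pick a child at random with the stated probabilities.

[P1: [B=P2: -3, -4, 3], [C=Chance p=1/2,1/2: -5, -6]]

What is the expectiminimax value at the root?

-4

B (P2): min(-3, -4, 3) = -4
C (Chance): 1/2·-5 + 1/2·-6 = -5.5
Root (P1): max(-4, -5.5) = -4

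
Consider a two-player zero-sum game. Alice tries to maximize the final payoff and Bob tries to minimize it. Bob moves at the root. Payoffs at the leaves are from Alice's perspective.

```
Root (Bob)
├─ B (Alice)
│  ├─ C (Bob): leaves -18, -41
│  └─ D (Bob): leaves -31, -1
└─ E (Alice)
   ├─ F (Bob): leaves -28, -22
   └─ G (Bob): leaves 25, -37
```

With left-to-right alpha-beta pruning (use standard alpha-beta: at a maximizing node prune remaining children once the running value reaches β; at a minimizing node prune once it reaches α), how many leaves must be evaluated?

C [α=-∞,β=+∞]: v=-41
D [α=-41,β=+∞]: v=-31
B [α=-∞,β=+∞]: v=-31
F [α=-∞,β=-31]: v=-28
E [α=-∞,β=-31]: v=-28 after child 1 ≥ β → β-cutoff, skip 1
Root [α=-∞,β=+∞]: v=-31
Leaves evaluated: 6 of 8.

6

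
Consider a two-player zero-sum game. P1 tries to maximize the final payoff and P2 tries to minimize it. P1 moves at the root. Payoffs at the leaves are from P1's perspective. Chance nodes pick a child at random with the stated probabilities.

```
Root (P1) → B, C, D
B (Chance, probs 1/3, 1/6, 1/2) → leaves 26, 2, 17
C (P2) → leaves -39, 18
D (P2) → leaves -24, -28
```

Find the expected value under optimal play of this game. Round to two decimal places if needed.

B (Chance): 1/3·26 + 1/6·2 + 1/2·17 = 17.5
C (P2): min(-39, 18) = -39
D (P2): min(-24, -28) = -28
Root (P1): max(17.5, -39, -28) = 17.5

17.5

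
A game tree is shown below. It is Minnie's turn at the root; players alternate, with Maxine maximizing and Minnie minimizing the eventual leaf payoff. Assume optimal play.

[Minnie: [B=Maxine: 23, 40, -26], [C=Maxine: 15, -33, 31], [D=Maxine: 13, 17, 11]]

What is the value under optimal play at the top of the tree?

17

B (Maxine): max(23, 40, -26) = 40
C (Maxine): max(15, -33, 31) = 31
D (Maxine): max(13, 17, 11) = 17
Root (Minnie): min(40, 31, 17) = 17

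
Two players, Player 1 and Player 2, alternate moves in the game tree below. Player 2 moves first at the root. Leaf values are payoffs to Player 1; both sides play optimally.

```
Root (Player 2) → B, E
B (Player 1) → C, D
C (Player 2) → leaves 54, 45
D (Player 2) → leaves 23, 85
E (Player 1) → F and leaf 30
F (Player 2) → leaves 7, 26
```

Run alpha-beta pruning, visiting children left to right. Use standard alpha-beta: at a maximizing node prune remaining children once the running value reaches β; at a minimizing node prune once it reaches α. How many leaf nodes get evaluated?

6

C [α=-∞,β=+∞]: v=45
D [α=45,β=+∞]: v=23 after child 1 ≤ α → α-cutoff, skip 1
B [α=-∞,β=+∞]: v=45
F [α=-∞,β=45]: v=7
E [α=-∞,β=45]: v=30
Root [α=-∞,β=+∞]: v=30
Leaves evaluated: 6 of 7.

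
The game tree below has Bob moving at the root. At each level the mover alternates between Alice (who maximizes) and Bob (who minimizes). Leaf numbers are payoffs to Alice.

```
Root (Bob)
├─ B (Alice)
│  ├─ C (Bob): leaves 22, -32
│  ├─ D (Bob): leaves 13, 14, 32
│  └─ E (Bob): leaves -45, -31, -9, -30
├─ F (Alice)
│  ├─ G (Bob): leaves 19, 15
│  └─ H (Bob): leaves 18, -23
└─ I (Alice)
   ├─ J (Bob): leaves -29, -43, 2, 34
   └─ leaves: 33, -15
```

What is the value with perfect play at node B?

C: min(22, -32) = -32
D: min(13, 14, 32) = 13
E: min(-45, -31, -9, -30) = -45
B: max(-32, 13, -45) = 13

13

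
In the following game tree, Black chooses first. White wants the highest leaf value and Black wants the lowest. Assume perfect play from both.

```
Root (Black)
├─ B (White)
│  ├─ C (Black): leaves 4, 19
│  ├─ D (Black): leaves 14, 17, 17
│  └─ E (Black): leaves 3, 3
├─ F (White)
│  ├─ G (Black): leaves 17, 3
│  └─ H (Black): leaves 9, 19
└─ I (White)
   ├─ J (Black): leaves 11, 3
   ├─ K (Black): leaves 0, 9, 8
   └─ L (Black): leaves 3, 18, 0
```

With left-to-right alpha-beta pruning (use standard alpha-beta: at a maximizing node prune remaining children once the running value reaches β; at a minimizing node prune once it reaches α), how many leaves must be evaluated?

14

C [α=-∞,β=+∞]: v=4
D [α=4,β=+∞]: v=14
E [α=14,β=+∞]: v=3 after child 1 ≤ α → α-cutoff, skip 1
B [α=-∞,β=+∞]: v=14
G [α=-∞,β=14]: v=3
H [α=3,β=14]: v=9
F [α=-∞,β=14]: v=9
J [α=-∞,β=9]: v=3
K [α=3,β=9]: v=0 after child 1 ≤ α → α-cutoff, skip 2
L [α=3,β=9]: v=3 after child 1 ≤ α → α-cutoff, skip 2
I [α=-∞,β=9]: v=3
Root [α=-∞,β=+∞]: v=3
Leaves evaluated: 14 of 19.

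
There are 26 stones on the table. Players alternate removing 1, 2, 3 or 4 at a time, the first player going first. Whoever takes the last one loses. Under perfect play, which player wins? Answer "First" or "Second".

Second

W/L table (W = player to move can force a win):
i:   0  1  2  3  4  5  6  7  8  9 10 11 12 13 14 15 16 17 18 19 20 21 22 23 24 25 26
     W  L  W  W  W  W  L  W  W  W  W  L  W  W  W  W  L  W  W  W  W  L  W  W  W  W  L
Position 26 is L, so the second player wins.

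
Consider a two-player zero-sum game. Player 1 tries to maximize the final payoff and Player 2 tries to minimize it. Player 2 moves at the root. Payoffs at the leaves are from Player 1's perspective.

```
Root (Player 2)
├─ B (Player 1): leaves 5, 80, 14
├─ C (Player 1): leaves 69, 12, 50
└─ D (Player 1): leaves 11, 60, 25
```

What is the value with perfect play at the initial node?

B (Player 1): max(5, 80, 14) = 80
C (Player 1): max(69, 12, 50) = 69
D (Player 1): max(11, 60, 25) = 60
Root (Player 2): min(80, 69, 60) = 60

60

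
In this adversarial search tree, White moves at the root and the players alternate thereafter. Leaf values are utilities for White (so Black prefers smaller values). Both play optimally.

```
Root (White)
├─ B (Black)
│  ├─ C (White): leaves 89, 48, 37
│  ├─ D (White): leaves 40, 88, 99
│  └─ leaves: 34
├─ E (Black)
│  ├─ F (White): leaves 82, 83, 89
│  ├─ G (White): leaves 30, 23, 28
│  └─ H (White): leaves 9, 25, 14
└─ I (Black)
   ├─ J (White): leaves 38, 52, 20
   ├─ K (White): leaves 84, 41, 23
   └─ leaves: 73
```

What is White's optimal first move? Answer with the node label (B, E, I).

C (White): max(89, 48, 37) = 89
D (White): max(40, 88, 99) = 99
B (Black): min(89, 99, 34) = 34
F (White): max(82, 83, 89) = 89
G (White): max(30, 23, 28) = 30
H (White): max(9, 25, 14) = 25
E (Black): min(89, 30, 25) = 25
J (White): max(38, 52, 20) = 52
K (White): max(84, 41, 23) = 84
I (Black): min(52, 84, 73) = 52
Root (White): max(34, 25, 52) = 52
White picks the child with the highest value: I (value 52).

I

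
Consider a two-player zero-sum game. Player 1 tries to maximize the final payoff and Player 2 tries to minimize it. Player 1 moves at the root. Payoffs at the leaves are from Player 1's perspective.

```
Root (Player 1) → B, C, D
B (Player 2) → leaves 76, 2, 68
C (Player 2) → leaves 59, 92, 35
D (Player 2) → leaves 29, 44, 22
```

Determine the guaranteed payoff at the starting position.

B (Player 2): min(76, 2, 68) = 2
C (Player 2): min(59, 92, 35) = 35
D (Player 2): min(29, 44, 22) = 22
Root (Player 1): max(2, 35, 22) = 35

35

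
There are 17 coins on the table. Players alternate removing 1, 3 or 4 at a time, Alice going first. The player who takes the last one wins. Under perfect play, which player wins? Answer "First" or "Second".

First

i:   0  1  2  3  4  5  6  7  8  9 10 11 12 13 14 15 16 17
     L  W  L  W  W  W  W  L  W  L  W  W  W  W  L  W  L  W
Position 17 is W, so the first player wins.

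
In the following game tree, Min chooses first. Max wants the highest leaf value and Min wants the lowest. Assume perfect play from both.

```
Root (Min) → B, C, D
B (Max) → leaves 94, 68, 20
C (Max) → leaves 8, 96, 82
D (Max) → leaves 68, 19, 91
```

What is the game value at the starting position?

91

B (Max): max(94, 68, 20) = 94
C (Max): max(8, 96, 82) = 96
D (Max): max(68, 19, 91) = 91
Root (Min): min(94, 96, 91) = 91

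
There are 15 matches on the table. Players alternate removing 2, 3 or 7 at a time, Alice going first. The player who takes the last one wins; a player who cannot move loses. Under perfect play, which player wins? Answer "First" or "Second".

Second

Compute winning (W) and losing (L) positions by backward induction:
i:   0  1  2  3  4  5  6  7  8  9 10 11 12 13 14 15
     L  L  W  W  W  L  L  W  W  W  L  L  W  W  W  L
Position 15 is L, so the second player wins.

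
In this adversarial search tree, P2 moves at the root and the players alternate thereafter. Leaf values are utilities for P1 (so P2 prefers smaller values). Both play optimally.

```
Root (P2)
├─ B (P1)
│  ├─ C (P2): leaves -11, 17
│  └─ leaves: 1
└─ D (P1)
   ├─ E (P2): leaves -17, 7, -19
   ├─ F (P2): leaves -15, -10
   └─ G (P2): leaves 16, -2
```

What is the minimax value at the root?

C (P2): min(-11, 17) = -11
B (P1): max(-11, 1) = 1
E (P2): min(-17, 7, -19) = -19
F (P2): min(-15, -10) = -15
G (P2): min(16, -2) = -2
D (P1): max(-19, -15, -2) = -2
Root (P2): min(1, -2) = -2

-2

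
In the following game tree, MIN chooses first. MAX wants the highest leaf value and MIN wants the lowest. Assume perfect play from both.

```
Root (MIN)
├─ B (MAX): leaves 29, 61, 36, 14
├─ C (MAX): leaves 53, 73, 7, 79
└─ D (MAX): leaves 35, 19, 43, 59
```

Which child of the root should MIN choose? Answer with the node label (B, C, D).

B (MAX): max(29, 61, 36, 14) = 61
C (MAX): max(53, 73, 7, 79) = 79
D (MAX): max(35, 19, 43, 59) = 59
Root (MIN): min(61, 79, 59) = 59
MIN picks the child with the lowest value: D (value 59).

D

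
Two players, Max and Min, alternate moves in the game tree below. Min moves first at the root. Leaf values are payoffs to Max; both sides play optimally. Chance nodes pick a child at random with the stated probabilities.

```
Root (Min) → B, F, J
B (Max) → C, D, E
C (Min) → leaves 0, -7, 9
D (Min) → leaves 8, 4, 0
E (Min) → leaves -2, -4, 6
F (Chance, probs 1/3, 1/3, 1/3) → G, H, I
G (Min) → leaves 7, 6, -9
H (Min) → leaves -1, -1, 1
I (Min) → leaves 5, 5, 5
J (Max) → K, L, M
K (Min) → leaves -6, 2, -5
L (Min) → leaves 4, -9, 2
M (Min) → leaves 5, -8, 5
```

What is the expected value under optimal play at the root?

-6

C (Min): min(0, -7, 9) = -7
D (Min): min(8, 4, 0) = 0
E (Min): min(-2, -4, 6) = -4
B (Max): max(-7, 0, -4) = 0
G (Min): min(7, 6, -9) = -9
H (Min): min(-1, -1, 1) = -1
I (Min): min(5, 5, 5) = 5
F (Chance): 1/3·-9 + 1/3·-1 + 1/3·5 = -1.67
K (Min): min(-6, 2, -5) = -6
L (Min): min(4, -9, 2) = -9
M (Min): min(5, -8, 5) = -8
J (Max): max(-6, -9, -8) = -6
Root (Min): min(0, -1.67, -6) = -6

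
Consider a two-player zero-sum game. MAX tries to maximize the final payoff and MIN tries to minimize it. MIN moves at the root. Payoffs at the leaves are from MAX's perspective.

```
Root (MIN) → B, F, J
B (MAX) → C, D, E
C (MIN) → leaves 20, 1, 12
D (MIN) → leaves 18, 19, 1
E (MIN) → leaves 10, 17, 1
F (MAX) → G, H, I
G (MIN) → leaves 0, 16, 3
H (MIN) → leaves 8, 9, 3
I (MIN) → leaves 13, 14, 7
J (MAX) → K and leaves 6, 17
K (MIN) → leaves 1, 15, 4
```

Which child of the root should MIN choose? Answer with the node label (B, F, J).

C (MIN): min(20, 1, 12) = 1
D (MIN): min(18, 19, 1) = 1
E (MIN): min(10, 17, 1) = 1
B (MAX): max(1, 1, 1) = 1
G (MIN): min(0, 16, 3) = 0
H (MIN): min(8, 9, 3) = 3
I (MIN): min(13, 14, 7) = 7
F (MAX): max(0, 3, 7) = 7
K (MIN): min(1, 15, 4) = 1
J (MAX): max(1, 6, 17) = 17
Root (MIN): min(1, 7, 17) = 1
MIN picks the child with the lowest value: B (value 1).

B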